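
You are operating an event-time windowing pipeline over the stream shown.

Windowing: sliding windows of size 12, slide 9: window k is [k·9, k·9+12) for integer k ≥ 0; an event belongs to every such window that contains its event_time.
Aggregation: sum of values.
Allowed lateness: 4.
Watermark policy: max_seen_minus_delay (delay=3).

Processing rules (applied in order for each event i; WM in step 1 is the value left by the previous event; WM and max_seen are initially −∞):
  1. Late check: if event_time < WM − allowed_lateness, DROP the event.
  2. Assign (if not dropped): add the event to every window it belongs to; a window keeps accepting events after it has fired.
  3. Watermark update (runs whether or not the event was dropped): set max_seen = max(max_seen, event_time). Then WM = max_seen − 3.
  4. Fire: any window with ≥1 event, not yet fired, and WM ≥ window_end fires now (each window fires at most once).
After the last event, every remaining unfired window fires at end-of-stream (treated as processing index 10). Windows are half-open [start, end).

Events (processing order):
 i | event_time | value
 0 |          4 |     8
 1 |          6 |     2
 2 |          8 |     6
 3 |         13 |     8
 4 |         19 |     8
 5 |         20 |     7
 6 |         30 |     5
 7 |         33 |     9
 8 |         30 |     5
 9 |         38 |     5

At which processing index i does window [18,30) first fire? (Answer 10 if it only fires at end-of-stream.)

7

i=0 t=4 v=8: → [0,12); WM=1
i=1 t=6 v=2: → [0,12); WM=3
i=2 t=8 v=6: → [0,12); WM=5
i=3 t=13 v=8: → [9,21); WM=10
i=4 t=19 v=8: → [18,30),[9,21); WM=16; [0,12) fires=16
i=5 t=20 v=7: → [18,30),[9,21); WM=17
i=6 t=30 v=5: → [27,39); WM=27; [9,21) fires=23
i=7 t=33 v=9: → [27,39); WM=30; [18,30) fires=15
i=8 t=30 v=5: → [27,39); WM=30
i=9 t=38 v=5: → [36,48),[27,39); WM=35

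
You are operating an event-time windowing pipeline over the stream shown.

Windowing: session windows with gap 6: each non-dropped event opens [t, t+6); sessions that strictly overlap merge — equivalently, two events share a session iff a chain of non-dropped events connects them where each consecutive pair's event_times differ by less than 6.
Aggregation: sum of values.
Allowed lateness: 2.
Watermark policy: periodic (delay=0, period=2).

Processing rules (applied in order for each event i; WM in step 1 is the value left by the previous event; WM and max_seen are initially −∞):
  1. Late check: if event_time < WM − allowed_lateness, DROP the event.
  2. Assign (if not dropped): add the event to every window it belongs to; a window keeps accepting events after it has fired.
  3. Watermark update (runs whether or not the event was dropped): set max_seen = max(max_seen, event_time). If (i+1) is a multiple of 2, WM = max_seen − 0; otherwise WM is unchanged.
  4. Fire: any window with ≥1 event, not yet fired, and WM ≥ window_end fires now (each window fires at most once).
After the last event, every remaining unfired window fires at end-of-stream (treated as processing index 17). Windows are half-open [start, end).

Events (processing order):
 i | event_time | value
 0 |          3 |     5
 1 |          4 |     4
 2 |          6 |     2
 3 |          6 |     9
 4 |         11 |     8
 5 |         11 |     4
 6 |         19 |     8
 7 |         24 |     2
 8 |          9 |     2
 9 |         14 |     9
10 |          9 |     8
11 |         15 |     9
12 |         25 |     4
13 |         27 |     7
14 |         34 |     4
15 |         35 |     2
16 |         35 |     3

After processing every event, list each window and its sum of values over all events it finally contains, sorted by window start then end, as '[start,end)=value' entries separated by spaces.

[3,17)=32 [19,33)=21 [34,41)=9

i=0 t=3 v=5: → [3,9); WM=−∞
i=1 t=4 v=4: → [3,10); WM=4
i=2 t=6 v=2: → [3,12); WM=4
i=3 t=6 v=9: → [3,12); WM=6
i=4 t=11 v=8: → [3,17); WM=6
i=5 t=11 v=4: → [3,17); WM=11
i=6 t=19 v=8: → [19,25); WM=11
i=7 t=24 v=2: → [19,30); WM=24
i=8 t=9 v=2: DROP (t<24-2); WM=24
i=9 t=14 v=9: DROP (t<24-2); WM=24
i=10 t=9 v=8: DROP (t<24-2); WM=24
i=11 t=15 v=9: DROP (t<24-2); WM=24
i=12 t=25 v=4: → [19,31); WM=24
i=13 t=27 v=7: → [19,33); WM=27
i=14 t=34 v=4: → [34,40); WM=27
i=15 t=35 v=2: → [34,41); WM=35
i=16 t=35 v=3: → [34,41); WM=35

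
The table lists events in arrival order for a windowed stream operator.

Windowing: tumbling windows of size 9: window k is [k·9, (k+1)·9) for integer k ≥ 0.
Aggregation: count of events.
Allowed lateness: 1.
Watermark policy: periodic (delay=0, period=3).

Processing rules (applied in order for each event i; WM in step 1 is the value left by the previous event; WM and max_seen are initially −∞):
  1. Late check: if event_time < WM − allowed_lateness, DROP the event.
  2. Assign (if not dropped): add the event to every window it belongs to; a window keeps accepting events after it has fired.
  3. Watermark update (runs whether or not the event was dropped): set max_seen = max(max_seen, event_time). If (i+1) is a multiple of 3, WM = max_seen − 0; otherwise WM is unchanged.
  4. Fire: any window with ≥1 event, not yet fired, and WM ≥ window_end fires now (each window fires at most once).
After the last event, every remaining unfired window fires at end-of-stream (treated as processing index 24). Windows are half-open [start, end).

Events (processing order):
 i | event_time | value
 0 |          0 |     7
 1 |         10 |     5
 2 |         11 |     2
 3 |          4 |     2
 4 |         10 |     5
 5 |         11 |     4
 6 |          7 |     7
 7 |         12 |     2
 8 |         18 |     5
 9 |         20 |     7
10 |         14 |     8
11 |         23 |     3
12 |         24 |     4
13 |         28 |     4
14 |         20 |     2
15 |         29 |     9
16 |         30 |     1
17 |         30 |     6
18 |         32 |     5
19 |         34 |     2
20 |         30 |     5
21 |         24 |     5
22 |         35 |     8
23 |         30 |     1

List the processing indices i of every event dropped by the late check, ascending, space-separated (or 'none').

i=0 t=0 v=7: → [0,9); WM=−∞
i=1 t=10 v=5: → [9,18); WM=−∞
i=2 t=11 v=2: → [9,18); WM=11; [0,9) fires=1
i=3 t=4 v=2: DROP (t<11-1); WM=11
i=4 t=10 v=5: → [9,18); WM=11
i=5 t=11 v=4: → [9,18); WM=11
i=6 t=7 v=7: DROP (t<11-1); WM=11
i=7 t=12 v=2: → [9,18); WM=11
i=8 t=18 v=5: → [18,27); WM=18; [9,18) fires=5
i=9 t=20 v=7: → [18,27); WM=18
i=10 t=14 v=8: DROP (t<18-1); WM=18
i=11 t=23 v=3: → [18,27); WM=23
i=12 t=24 v=4: → [18,27); WM=23
i=13 t=28 v=4: → [27,36); WM=23
i=14 t=20 v=2: DROP (t<23-1); WM=28; [18,27) fires=4
i=15 t=29 v=9: → [27,36); WM=28
i=16 t=30 v=1: → [27,36); WM=28
i=17 t=30 v=6: → [27,36); WM=30
i=18 t=32 v=5: → [27,36); WM=30
i=19 t=34 v=2: → [27,36); WM=30
i=20 t=30 v=5: → [27,36); WM=34
i=21 t=24 v=5: DROP (t<34-1); WM=34
i=22 t=35 v=8: → [27,36); WM=34
i=23 t=30 v=1: DROP (t<34-1); WM=35

3 6 10 14 21 23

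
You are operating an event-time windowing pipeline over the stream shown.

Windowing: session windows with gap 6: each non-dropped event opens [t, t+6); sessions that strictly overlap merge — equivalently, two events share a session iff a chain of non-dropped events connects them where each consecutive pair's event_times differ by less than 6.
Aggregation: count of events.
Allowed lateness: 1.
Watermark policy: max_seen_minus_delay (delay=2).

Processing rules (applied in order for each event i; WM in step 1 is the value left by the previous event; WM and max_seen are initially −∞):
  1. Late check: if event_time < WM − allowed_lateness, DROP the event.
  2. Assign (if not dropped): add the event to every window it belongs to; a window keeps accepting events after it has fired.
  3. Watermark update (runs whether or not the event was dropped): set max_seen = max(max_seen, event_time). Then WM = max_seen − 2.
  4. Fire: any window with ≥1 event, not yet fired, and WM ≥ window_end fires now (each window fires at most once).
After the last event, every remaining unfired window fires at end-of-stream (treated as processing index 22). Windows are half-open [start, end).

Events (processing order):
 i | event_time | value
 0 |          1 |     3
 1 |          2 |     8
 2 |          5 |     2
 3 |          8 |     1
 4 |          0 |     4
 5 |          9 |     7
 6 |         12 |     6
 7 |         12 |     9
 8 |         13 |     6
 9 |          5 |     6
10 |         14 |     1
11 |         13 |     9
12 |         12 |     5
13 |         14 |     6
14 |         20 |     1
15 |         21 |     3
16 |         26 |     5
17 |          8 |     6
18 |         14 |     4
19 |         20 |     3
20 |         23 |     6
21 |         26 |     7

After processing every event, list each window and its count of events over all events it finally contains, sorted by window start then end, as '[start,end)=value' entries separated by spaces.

[1,20)=12 [20,32)=5

i=0 t=1 v=3: → [1,7); WM=-1
i=1 t=2 v=8: → [1,8); WM=0
i=2 t=5 v=2: → [1,11); WM=3
i=3 t=8 v=1: → [1,14); WM=6
i=4 t=0 v=4: DROP (t<6-1); WM=6
i=5 t=9 v=7: → [1,15); WM=7
i=6 t=12 v=6: → [1,18); WM=10
i=7 t=12 v=9: → [1,18); WM=10
i=8 t=13 v=6: → [1,19); WM=11
i=9 t=5 v=6: DROP (t<11-1); WM=11
i=10 t=14 v=1: → [1,20); WM=12
i=11 t=13 v=9: → [1,20); WM=12
i=12 t=12 v=5: → [1,20); WM=12
i=13 t=14 v=6: → [1,20); WM=12
i=14 t=20 v=1: → [20,26); WM=18
i=15 t=21 v=3: → [20,27); WM=19
i=16 t=26 v=5: → [20,32); WM=24
i=17 t=8 v=6: DROP (t<24-1); WM=24
i=18 t=14 v=4: DROP (t<24-1); WM=24
i=19 t=20 v=3: DROP (t<24-1); WM=24
i=20 t=23 v=6: → [20,32); WM=24
i=21 t=26 v=7: → [20,32); WM=24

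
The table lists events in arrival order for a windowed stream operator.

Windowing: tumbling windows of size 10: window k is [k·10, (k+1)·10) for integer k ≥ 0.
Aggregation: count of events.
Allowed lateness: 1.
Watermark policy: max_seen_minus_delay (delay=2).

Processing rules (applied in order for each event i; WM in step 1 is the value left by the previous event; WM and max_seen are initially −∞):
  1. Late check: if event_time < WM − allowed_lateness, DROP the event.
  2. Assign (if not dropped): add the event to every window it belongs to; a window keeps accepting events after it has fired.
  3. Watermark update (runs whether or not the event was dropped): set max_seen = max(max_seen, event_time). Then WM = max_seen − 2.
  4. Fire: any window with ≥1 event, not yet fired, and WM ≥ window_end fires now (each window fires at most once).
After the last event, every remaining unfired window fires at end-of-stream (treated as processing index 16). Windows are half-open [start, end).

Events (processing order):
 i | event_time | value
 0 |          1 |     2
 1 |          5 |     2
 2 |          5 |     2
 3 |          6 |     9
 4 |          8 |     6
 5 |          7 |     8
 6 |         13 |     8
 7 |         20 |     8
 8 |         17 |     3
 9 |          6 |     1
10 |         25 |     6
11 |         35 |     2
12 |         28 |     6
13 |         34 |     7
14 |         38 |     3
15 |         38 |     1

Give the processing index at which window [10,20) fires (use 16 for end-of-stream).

i=0 t=1 v=2: → [0,10); WM=-1
i=1 t=5 v=2: → [0,10); WM=3
i=2 t=5 v=2: → [0,10); WM=3
i=3 t=6 v=9: → [0,10); WM=4
i=4 t=8 v=6: → [0,10); WM=6
i=5 t=7 v=8: → [0,10); WM=6
i=6 t=13 v=8: → [10,20); WM=11; [0,10) fires=6
i=7 t=20 v=8: → [20,30); WM=18
i=8 t=17 v=3: → [10,20); WM=18
i=9 t=6 v=1: DROP (t<18-1); WM=18
i=10 t=25 v=6: → [20,30); WM=23; [10,20) fires=2
i=11 t=35 v=2: → [30,40); WM=33; [20,30) fires=2
i=12 t=28 v=6: DROP (t<33-1); WM=33
i=13 t=34 v=7: → [30,40); WM=33
i=14 t=38 v=3: → [30,40); WM=36
i=15 t=38 v=1: → [30,40); WM=36

10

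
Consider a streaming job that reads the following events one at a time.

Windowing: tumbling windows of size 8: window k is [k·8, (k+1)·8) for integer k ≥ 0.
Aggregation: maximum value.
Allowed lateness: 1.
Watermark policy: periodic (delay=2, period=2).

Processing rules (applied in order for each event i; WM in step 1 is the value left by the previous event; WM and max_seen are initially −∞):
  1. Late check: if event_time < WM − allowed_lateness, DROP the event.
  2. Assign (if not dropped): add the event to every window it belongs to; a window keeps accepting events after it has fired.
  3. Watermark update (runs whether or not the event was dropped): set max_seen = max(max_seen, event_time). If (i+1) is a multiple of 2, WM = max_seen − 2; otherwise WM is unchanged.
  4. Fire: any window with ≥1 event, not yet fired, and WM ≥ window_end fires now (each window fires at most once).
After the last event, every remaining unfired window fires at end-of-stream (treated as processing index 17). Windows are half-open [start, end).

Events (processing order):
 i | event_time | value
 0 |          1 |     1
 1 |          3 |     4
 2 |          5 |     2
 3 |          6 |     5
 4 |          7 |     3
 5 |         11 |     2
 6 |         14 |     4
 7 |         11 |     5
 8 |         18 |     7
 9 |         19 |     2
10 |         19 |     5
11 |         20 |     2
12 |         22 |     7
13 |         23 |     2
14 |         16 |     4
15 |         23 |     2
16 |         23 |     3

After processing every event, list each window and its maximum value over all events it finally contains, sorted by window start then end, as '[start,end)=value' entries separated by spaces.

i=0 t=1 v=1: → [0,8); WM=−∞
i=1 t=3 v=4: → [0,8); WM=1
i=2 t=5 v=2: → [0,8); WM=1
i=3 t=6 v=5: → [0,8); WM=4
i=4 t=7 v=3: → [0,8); WM=4
i=5 t=11 v=2: → [8,16); WM=9; [0,8) fires=5
i=6 t=14 v=4: → [8,16); WM=9
i=7 t=11 v=5: → [8,16); WM=12
i=8 t=18 v=7: → [16,24); WM=12
i=9 t=19 v=2: → [16,24); WM=17; [8,16) fires=5
i=10 t=19 v=5: → [16,24); WM=17
i=11 t=20 v=2: → [16,24); WM=18
i=12 t=22 v=7: → [16,24); WM=18
i=13 t=23 v=2: → [16,24); WM=21
i=14 t=16 v=4: DROP (t<21-1); WM=21
i=15 t=23 v=2: → [16,24); WM=21
i=16 t=23 v=3: → [16,24); WM=21

[0,8)=5 [8,16)=5 [16,24)=7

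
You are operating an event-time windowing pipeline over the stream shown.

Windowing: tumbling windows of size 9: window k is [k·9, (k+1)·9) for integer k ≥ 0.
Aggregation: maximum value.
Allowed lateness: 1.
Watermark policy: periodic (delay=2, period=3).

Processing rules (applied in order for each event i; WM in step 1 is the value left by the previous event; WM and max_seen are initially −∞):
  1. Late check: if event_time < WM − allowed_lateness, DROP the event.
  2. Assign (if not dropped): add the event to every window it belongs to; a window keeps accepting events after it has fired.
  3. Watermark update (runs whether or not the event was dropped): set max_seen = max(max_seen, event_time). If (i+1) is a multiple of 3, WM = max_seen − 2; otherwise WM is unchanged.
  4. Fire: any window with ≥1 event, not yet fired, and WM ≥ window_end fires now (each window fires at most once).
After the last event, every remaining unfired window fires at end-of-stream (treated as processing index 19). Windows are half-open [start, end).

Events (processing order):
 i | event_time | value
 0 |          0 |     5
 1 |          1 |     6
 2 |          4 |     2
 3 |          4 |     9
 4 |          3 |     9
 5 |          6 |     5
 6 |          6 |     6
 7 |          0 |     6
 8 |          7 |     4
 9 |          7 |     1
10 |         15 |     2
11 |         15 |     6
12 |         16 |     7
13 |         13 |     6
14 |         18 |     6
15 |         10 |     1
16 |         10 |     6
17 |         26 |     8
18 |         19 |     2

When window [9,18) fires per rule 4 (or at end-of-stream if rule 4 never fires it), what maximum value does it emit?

7

i=0 t=0 v=5: → [0,9); WM=−∞
i=1 t=1 v=6: → [0,9); WM=−∞
i=2 t=4 v=2: → [0,9); WM=2
i=3 t=4 v=9: → [0,9); WM=2
i=4 t=3 v=9: → [0,9); WM=2
i=5 t=6 v=5: → [0,9); WM=4
i=6 t=6 v=6: → [0,9); WM=4
i=7 t=0 v=6: DROP (t<4-1); WM=4
i=8 t=7 v=4: → [0,9); WM=5
i=9 t=7 v=1: → [0,9); WM=5
i=10 t=15 v=2: → [9,18); WM=5
i=11 t=15 v=6: → [9,18); WM=13; [0,9) fires=9
i=12 t=16 v=7: → [9,18); WM=13
i=13 t=13 v=6: → [9,18); WM=13
i=14 t=18 v=6: → [18,27); WM=16
i=15 t=10 v=1: DROP (t<16-1); WM=16
i=16 t=10 v=6: DROP (t<16-1); WM=16
i=17 t=26 v=8: → [18,27); WM=24; [9,18) fires=7
i=18 t=19 v=2: DROP (t<24-1); WM=24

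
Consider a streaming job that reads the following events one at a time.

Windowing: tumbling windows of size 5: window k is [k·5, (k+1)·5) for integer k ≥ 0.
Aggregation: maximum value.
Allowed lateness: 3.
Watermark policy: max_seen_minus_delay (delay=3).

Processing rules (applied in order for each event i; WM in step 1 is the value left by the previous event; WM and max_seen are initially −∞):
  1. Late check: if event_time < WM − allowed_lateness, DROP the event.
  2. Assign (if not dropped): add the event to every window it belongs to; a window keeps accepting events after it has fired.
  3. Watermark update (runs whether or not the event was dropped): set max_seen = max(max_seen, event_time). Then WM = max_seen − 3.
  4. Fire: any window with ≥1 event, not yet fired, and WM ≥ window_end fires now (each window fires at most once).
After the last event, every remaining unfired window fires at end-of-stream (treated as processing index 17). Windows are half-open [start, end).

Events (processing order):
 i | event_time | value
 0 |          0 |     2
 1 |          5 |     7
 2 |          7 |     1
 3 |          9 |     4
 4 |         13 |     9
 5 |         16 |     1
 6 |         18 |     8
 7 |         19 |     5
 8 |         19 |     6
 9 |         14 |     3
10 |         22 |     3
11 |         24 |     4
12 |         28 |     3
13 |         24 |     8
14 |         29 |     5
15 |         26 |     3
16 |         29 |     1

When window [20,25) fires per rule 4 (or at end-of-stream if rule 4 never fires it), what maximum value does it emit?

i=0 t=0 v=2: → [0,5); WM=-3
i=1 t=5 v=7: → [5,10); WM=2
i=2 t=7 v=1: → [5,10); WM=4
i=3 t=9 v=4: → [5,10); WM=6; [0,5) fires=2
i=4 t=13 v=9: → [10,15); WM=10; [5,10) fires=7
i=5 t=16 v=1: → [15,20); WM=13
i=6 t=18 v=8: → [15,20); WM=15; [10,15) fires=9
i=7 t=19 v=5: → [15,20); WM=16
i=8 t=19 v=6: → [15,20); WM=16
i=9 t=14 v=3: → [10,15); WM=16
i=10 t=22 v=3: → [20,25); WM=19
i=11 t=24 v=4: → [20,25); WM=21; [15,20) fires=8
i=12 t=28 v=3: → [25,30); WM=25; [20,25) fires=4
i=13 t=24 v=8: → [20,25); WM=25
i=14 t=29 v=5: → [25,30); WM=26
i=15 t=26 v=3: → [25,30); WM=26
i=16 t=29 v=1: → [25,30); WM=26

4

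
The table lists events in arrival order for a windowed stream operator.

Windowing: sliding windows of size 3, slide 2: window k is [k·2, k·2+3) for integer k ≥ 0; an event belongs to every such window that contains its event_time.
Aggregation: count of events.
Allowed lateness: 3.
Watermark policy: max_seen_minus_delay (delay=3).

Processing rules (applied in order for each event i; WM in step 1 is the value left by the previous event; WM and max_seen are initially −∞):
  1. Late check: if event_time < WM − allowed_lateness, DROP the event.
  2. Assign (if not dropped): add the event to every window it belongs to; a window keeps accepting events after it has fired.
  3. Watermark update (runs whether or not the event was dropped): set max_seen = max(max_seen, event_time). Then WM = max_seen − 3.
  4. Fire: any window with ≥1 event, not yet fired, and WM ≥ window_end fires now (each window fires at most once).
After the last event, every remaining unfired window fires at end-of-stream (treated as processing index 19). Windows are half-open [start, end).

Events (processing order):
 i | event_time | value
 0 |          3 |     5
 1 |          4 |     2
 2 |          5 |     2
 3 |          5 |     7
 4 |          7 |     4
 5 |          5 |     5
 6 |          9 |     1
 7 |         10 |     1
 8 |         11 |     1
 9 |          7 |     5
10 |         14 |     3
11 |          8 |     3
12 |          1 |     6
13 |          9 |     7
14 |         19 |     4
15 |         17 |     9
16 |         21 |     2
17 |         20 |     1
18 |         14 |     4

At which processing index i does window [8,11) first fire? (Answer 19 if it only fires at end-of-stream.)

i=0 t=3 v=5: → [2,5); WM=0
i=1 t=4 v=2: → [4,7),[2,5); WM=1
i=2 t=5 v=2: → [4,7); WM=2
i=3 t=5 v=7: → [4,7); WM=2
i=4 t=7 v=4: → [6,9); WM=4
i=5 t=5 v=5: → [4,7); WM=4
i=6 t=9 v=1: → [8,11); WM=6; [2,5) fires=2
i=7 t=10 v=1: → [10,13),[8,11); WM=7; [4,7) fires=4
i=8 t=11 v=1: → [10,13); WM=8
i=9 t=7 v=5: → [6,9); WM=8
i=10 t=14 v=3: → [14,17),[12,15); WM=11; [6,9) fires=2 [8,11) fires=2
i=11 t=8 v=3: → [8,11),[6,9); WM=11
i=12 t=1 v=6: DROP (t<11-3); WM=11
i=13 t=9 v=7: → [8,11); WM=11
i=14 t=19 v=4: → [18,21); WM=16; [10,13) fires=2 [12,15) fires=1
i=15 t=17 v=9: → [16,19); WM=16
i=16 t=21 v=2: → [20,23); WM=18; [14,17) fires=1
i=17 t=20 v=1: → [20,23),[18,21); WM=18
i=18 t=14 v=4: DROP (t<18-3); WM=18

10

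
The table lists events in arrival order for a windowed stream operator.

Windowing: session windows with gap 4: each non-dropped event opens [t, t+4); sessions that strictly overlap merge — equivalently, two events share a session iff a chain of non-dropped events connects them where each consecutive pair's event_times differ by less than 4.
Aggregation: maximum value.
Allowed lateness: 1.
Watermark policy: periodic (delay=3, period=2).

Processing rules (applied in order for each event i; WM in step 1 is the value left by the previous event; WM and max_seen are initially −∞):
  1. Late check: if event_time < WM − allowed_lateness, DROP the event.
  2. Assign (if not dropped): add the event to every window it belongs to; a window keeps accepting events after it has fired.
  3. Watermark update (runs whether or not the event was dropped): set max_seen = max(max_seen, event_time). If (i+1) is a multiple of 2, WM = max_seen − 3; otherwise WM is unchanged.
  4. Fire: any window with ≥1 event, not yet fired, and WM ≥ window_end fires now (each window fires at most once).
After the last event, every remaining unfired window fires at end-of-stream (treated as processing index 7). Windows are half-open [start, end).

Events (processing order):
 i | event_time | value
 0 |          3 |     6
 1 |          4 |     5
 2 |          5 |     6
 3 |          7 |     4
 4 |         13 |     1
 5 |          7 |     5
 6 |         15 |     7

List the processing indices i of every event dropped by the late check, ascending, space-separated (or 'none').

i=0 t=3 v=6: → [3,7); WM=−∞
i=1 t=4 v=5: → [3,8); WM=1
i=2 t=5 v=6: → [3,9); WM=1
i=3 t=7 v=4: → [3,11); WM=4
i=4 t=13 v=1: → [13,17); WM=4
i=5 t=7 v=5: → [3,11); WM=10
i=6 t=15 v=7: → [13,19); WM=10

none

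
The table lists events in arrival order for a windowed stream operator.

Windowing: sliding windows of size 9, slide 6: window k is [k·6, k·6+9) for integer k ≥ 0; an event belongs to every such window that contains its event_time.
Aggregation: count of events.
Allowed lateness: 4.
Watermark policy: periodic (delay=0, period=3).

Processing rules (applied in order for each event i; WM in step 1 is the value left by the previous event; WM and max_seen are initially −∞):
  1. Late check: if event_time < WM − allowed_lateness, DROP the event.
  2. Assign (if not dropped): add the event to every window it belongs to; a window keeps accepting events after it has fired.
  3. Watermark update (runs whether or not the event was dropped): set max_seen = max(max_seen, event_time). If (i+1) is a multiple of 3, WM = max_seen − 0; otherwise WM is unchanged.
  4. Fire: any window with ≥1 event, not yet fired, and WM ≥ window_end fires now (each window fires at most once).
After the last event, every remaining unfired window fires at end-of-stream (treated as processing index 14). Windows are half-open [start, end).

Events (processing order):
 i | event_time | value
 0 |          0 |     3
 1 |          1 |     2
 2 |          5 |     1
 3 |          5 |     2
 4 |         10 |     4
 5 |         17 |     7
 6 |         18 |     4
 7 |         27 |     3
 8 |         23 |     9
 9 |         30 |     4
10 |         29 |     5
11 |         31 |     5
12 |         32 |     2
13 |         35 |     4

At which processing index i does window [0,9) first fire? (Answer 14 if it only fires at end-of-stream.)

5

i=0 t=0 v=3: → [0,9); WM=−∞
i=1 t=1 v=2: → [0,9); WM=−∞
i=2 t=5 v=1: → [0,9); WM=5
i=3 t=5 v=2: → [0,9); WM=5
i=4 t=10 v=4: → [6,15); WM=5
i=5 t=17 v=7: → [12,21); WM=17; [0,9) fires=4 [6,15) fires=1
i=6 t=18 v=4: → [18,27),[12,21); WM=17
i=7 t=27 v=3: → [24,33); WM=17
i=8 t=23 v=9: → [18,27); WM=27; [12,21) fires=2 [18,27) fires=2
i=9 t=30 v=4: → [30,39),[24,33); WM=27
i=10 t=29 v=5: → [24,33); WM=27
i=11 t=31 v=5: → [30,39),[24,33); WM=31
i=12 t=32 v=2: → [30,39),[24,33); WM=31
i=13 t=35 v=4: → [30,39); WM=31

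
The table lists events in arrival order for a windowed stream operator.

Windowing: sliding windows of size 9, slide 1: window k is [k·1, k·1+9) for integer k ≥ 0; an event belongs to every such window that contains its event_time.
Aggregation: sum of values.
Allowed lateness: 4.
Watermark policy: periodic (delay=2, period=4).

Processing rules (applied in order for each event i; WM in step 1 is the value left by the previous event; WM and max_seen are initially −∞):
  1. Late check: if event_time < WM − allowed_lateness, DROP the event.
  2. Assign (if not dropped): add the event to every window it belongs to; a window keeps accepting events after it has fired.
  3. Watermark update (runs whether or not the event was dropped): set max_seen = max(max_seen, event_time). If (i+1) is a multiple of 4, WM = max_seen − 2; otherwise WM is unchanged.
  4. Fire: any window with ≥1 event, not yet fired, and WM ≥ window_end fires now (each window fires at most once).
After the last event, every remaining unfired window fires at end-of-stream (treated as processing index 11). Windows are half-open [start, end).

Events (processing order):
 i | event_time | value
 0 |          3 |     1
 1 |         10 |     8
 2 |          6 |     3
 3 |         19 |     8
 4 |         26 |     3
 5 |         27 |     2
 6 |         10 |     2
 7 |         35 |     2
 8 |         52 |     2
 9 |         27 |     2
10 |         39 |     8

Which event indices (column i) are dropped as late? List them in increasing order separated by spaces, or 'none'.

i=0 t=3 v=1: → [3,12),[2,11),[1,10),[0,9); WM=−∞
i=1 t=10 v=8: → [10,19),[9,18),[8,17),[7,16),[6,15),[5,14),[4,13),[3,12),[2,11); WM=−∞
i=2 t=6 v=3: → [6,15),[5,14),[4,13),[3,12),[2,11),[1,10),[0,9); WM=−∞
i=3 t=19 v=8: → [19,28),[18,27),[17,26),[16,25),[15,24),[14,23),[13,22),[12,21),[11,20); WM=17; [0,9) fires=4 [1,10) fires=4 [2,11) fires=12 [3,12) fires=12 [4,13) fires=11 [5,14) fires=11 [6,15) fires=11 [7,16) fires=8 [8,17) fires=8
i=4 t=26 v=3: → [26,35),[25,34),[24,33),[23,32),[22,31),[21,30),[20,29),[19,28),[18,27); WM=17
i=5 t=27 v=2: → [27,36),[26,35),[25,34),[24,33),[23,32),[22,31),[21,30),[20,29),[19,28); WM=17
i=6 t=10 v=2: DROP (t<17-4); WM=17
i=7 t=35 v=2: → [35,44),[34,43),[33,42),[32,41),[31,40),[30,39),[29,38),[28,37),[27,36); WM=33; [9,18) fires=8 [10,19) fires=8 [11,20) fires=8 [12,21) fires=8 [13,22) fires=8 [14,23) fires=8 [15,24) fires=8 [16,25) fires=8 [17,26) fires=8 [18,27) fires=11 [19,28) fires=13 [20,29) fires=5 [21,30) fires=5 [22,31) fires=5 [23,32) fires=5 [24,33) fires=5
i=8 t=52 v=2: → [52,61),[51,60),[50,59),[49,58),[48,57),[47,56),[46,55),[45,54),[44,53); WM=33
i=9 t=27 v=2: DROP (t<33-4); WM=33
i=10 t=39 v=8: → [39,48),[38,47),[37,46),[36,45),[35,44),[34,43),[33,42),[32,41),[31,40); WM=33

6 9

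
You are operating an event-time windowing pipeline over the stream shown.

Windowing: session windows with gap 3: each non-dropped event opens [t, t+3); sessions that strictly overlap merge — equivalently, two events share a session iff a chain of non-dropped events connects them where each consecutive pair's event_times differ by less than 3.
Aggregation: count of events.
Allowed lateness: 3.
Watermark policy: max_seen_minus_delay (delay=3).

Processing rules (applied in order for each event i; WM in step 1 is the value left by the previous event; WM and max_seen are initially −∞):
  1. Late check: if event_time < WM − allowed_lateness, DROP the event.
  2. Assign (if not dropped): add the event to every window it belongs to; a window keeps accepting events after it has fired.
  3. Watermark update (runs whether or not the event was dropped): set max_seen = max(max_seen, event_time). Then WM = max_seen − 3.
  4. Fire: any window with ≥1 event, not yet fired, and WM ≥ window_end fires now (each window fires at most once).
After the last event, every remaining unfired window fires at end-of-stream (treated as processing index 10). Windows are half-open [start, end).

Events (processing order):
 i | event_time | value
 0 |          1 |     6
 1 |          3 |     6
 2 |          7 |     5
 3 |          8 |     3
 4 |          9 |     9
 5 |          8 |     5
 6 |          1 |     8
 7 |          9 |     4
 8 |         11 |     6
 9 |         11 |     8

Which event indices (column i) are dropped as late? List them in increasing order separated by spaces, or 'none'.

i=0 t=1 v=6: → [1,4); WM=-2
i=1 t=3 v=6: → [1,6); WM=0
i=2 t=7 v=5: → [7,10); WM=4
i=3 t=8 v=3: → [7,11); WM=5
i=4 t=9 v=9: → [7,12); WM=6
i=5 t=8 v=5: → [7,12); WM=6
i=6 t=1 v=8: DROP (t<6-3); WM=6
i=7 t=9 v=4: → [7,12); WM=6
i=8 t=11 v=6: → [7,14); WM=8
i=9 t=11 v=8: → [7,14); WM=8

6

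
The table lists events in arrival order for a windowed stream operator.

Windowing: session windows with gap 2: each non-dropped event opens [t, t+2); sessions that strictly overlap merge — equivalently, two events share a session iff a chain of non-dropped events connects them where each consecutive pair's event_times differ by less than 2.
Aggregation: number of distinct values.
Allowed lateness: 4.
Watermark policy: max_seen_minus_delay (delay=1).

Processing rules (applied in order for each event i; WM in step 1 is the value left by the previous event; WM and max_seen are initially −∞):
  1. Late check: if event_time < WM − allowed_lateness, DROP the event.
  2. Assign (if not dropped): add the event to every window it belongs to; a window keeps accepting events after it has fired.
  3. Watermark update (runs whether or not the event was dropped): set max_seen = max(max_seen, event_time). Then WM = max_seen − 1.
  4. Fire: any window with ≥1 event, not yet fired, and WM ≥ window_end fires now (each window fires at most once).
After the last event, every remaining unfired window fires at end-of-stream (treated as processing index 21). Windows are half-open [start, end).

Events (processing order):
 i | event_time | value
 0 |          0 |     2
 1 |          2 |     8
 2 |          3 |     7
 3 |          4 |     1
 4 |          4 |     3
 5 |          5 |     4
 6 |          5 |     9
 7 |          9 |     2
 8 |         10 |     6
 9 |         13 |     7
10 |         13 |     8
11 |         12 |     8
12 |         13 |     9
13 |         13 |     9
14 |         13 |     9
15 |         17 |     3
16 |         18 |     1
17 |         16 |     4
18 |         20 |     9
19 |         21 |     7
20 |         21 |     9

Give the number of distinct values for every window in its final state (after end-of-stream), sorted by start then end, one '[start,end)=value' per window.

i=0 t=0 v=2: → [0,2); WM=-1
i=1 t=2 v=8: → [2,4); WM=1
i=2 t=3 v=7: → [2,5); WM=2
i=3 t=4 v=1: → [2,6); WM=3
i=4 t=4 v=3: → [2,6); WM=3
i=5 t=5 v=4: → [2,7); WM=4
i=6 t=5 v=9: → [2,7); WM=4
i=7 t=9 v=2: → [9,11); WM=8
i=8 t=10 v=6: → [9,12); WM=9
i=9 t=13 v=7: → [13,15); WM=12
i=10 t=13 v=8: → [13,15); WM=12
i=11 t=12 v=8: → [12,15); WM=12
i=12 t=13 v=9: → [12,15); WM=12
i=13 t=13 v=9: → [12,15); WM=12
i=14 t=13 v=9: → [12,15); WM=12
i=15 t=17 v=3: → [17,19); WM=16
i=16 t=18 v=1: → [17,20); WM=17
i=17 t=16 v=4: → [16,20); WM=17
i=18 t=20 v=9: → [20,22); WM=19
i=19 t=21 v=7: → [20,23); WM=20
i=20 t=21 v=9: → [20,23); WM=20

[0,2)=1 [2,7)=6 [9,12)=2 [12,15)=3 [16,20)=3 [20,23)=2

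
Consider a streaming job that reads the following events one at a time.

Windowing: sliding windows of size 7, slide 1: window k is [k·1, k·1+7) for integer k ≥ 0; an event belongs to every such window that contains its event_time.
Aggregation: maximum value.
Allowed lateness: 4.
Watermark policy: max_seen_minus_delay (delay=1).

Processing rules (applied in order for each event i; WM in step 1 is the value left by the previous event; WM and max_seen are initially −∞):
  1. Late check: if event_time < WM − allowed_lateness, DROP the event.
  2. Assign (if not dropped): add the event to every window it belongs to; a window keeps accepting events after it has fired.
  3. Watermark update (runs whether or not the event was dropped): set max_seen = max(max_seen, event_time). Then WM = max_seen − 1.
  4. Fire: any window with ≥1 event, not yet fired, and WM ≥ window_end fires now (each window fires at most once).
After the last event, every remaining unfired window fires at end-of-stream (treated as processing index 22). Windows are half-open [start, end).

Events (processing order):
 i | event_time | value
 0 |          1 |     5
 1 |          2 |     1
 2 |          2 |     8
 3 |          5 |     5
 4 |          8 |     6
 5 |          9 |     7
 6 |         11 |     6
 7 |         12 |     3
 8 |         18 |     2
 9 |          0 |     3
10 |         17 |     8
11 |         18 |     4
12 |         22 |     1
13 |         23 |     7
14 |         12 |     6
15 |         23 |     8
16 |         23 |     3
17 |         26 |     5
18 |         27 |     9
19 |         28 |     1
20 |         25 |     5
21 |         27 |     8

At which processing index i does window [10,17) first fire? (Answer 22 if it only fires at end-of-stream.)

i=0 t=1 v=5: → [1,8),[0,7); WM=0
i=1 t=2 v=1: → [2,9),[1,8),[0,7); WM=1
i=2 t=2 v=8: → [2,9),[1,8),[0,7); WM=1
i=3 t=5 v=5: → [5,12),[4,11),[3,10),[2,9),[1,8),[0,7); WM=4
i=4 t=8 v=6: → [8,15),[7,14),[6,13),[5,12),[4,11),[3,10),[2,9); WM=7; [0,7) fires=8
i=5 t=9 v=7: → [9,16),[8,15),[7,14),[6,13),[5,12),[4,11),[3,10); WM=8; [1,8) fires=8
i=6 t=11 v=6: → [11,18),[10,17),[9,16),[8,15),[7,14),[6,13),[5,12); WM=10; [2,9) fires=8 [3,10) fires=7
i=7 t=12 v=3: → [12,19),[11,18),[10,17),[9,16),[8,15),[7,14),[6,13); WM=11; [4,11) fires=7
i=8 t=18 v=2: → [18,25),[17,24),[16,23),[15,22),[14,21),[13,20),[12,19); WM=17; [5,12) fires=7 [6,13) fires=7 [7,14) fires=7 [8,15) fires=7 [9,16) fires=7 [10,17) fires=6
i=9 t=0 v=3: DROP (t<17-4); WM=17
i=10 t=17 v=8: → [17,24),[16,23),[15,22),[14,21),[13,20),[12,19),[11,18); WM=17
i=11 t=18 v=4: → [18,25),[17,24),[16,23),[15,22),[14,21),[13,20),[12,19); WM=17
i=12 t=22 v=1: → [22,29),[21,28),[20,27),[19,26),[18,25),[17,24),[16,23); WM=21; [11,18) fires=8 [12,19) fires=8 [13,20) fires=8 [14,21) fires=8
i=13 t=23 v=7: → [23,30),[22,29),[21,28),[20,27),[19,26),[18,25),[17,24); WM=22; [15,22) fires=8
i=14 t=12 v=6: DROP (t<22-4); WM=22
i=15 t=23 v=8: → [23,30),[22,29),[21,28),[20,27),[19,26),[18,25),[17,24); WM=22
i=16 t=23 v=3: → [23,30),[22,29),[21,28),[20,27),[19,26),[18,25),[17,24); WM=22
i=17 t=26 v=5: → [26,33),[25,32),[24,31),[23,30),[22,29),[21,28),[20,27); WM=25; [16,23) fires=8 [17,24) fires=8 [18,25) fires=8
i=18 t=27 v=9: → [27,34),[26,33),[25,32),[24,31),[23,30),[22,29),[21,28); WM=26; [19,26) fires=8
i=19 t=28 v=1: → [28,35),[27,34),[26,33),[25,32),[24,31),[23,30),[22,29); WM=27; [20,27) fires=8
i=20 t=25 v=5: → [25,32),[24,31),[23,30),[22,29),[21,28),[20,27),[19,26); WM=27
i=21 t=27 v=8: → [27,34),[26,33),[25,32),[24,31),[23,30),[22,29),[21,28); WM=27

8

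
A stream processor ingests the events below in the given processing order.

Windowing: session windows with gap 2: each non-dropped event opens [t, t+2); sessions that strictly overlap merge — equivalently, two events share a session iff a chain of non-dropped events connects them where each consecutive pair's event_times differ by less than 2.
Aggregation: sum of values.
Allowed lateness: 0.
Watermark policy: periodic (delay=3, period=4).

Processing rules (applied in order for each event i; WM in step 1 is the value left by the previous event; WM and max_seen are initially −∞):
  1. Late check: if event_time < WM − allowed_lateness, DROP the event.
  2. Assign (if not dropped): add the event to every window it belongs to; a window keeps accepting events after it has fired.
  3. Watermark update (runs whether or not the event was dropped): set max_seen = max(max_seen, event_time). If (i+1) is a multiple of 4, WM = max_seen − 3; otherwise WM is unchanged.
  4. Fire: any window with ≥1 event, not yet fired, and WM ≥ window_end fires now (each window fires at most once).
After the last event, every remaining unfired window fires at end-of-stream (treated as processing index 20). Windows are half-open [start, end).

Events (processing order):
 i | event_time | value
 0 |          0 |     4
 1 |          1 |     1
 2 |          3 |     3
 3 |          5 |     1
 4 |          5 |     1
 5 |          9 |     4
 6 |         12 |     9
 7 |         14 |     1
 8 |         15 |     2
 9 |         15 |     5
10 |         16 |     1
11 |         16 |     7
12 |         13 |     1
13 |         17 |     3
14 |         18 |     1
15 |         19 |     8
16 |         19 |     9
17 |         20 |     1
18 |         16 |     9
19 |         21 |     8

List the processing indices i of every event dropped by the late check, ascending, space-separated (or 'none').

none

i=0 t=0 v=4: → [0,2); WM=−∞
i=1 t=1 v=1: → [0,3); WM=−∞
i=2 t=3 v=3: → [3,5); WM=−∞
i=3 t=5 v=1: → [5,7); WM=2
i=4 t=5 v=1: → [5,7); WM=2
i=5 t=9 v=4: → [9,11); WM=2
i=6 t=12 v=9: → [12,14); WM=2
i=7 t=14 v=1: → [14,16); WM=11
i=8 t=15 v=2: → [14,17); WM=11
i=9 t=15 v=5: → [14,17); WM=11
i=10 t=16 v=1: → [14,18); WM=11
i=11 t=16 v=7: → [14,18); WM=13
i=12 t=13 v=1: → [12,18); WM=13
i=13 t=17 v=3: → [12,19); WM=13
i=14 t=18 v=1: → [12,20); WM=13
i=15 t=19 v=8: → [12,21); WM=16
i=16 t=19 v=9: → [12,21); WM=16
i=17 t=20 v=1: → [12,22); WM=16
i=18 t=16 v=9: → [12,22); WM=16
i=19 t=21 v=8: → [12,23); WM=18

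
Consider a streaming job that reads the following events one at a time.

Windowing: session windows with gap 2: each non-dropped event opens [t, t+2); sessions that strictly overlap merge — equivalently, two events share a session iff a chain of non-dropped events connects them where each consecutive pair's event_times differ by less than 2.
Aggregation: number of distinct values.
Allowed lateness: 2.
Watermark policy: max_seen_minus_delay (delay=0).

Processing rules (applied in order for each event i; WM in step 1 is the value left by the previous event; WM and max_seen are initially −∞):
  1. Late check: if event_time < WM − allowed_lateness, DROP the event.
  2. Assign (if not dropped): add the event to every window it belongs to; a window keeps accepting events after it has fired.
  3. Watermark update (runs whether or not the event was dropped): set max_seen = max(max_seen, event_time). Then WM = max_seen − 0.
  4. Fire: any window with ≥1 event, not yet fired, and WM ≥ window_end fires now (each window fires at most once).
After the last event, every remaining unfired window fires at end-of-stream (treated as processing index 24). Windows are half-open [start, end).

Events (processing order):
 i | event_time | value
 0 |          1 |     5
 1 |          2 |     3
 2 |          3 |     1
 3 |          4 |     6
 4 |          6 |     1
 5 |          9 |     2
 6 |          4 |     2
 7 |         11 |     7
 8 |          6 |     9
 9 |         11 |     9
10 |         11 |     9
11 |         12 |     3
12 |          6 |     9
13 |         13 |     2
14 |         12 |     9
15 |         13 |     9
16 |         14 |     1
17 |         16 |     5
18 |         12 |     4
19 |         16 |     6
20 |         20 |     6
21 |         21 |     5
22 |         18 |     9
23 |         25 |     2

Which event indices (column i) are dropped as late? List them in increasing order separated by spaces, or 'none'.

i=0 t=1 v=5: → [1,3); WM=1
i=1 t=2 v=3: → [1,4); WM=2
i=2 t=3 v=1: → [1,5); WM=3
i=3 t=4 v=6: → [1,6); WM=4
i=4 t=6 v=1: → [6,8); WM=6
i=5 t=9 v=2: → [9,11); WM=9
i=6 t=4 v=2: DROP (t<9-2); WM=9
i=7 t=11 v=7: → [11,13); WM=11
i=8 t=6 v=9: DROP (t<11-2); WM=11
i=9 t=11 v=9: → [11,13); WM=11
i=10 t=11 v=9: → [11,13); WM=11
i=11 t=12 v=3: → [11,14); WM=12
i=12 t=6 v=9: DROP (t<12-2); WM=12
i=13 t=13 v=2: → [11,15); WM=13
i=14 t=12 v=9: → [11,15); WM=13
i=15 t=13 v=9: → [11,15); WM=13
i=16 t=14 v=1: → [11,16); WM=14
i=17 t=16 v=5: → [16,18); WM=16
i=18 t=12 v=4: DROP (t<16-2); WM=16
i=19 t=16 v=6: → [16,18); WM=16
i=20 t=20 v=6: → [20,22); WM=20
i=21 t=21 v=5: → [20,23); WM=21
i=22 t=18 v=9: DROP (t<21-2); WM=21
i=23 t=25 v=2: → [25,27); WM=25

6 8 12 18 22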